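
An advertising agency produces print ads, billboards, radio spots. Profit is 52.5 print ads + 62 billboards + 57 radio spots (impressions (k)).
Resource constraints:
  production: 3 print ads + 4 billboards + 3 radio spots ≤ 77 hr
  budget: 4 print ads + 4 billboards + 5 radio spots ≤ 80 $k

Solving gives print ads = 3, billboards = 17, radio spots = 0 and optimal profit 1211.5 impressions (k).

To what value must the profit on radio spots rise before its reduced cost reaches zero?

At the optimum: production uses 77 of 77 (binding); budget uses 80 of 80 (binding).
The binding rows give the dual system: 3·y_production + 4·y_budget = 52.5 and 4·y_production + 4·y_budget = 62.
This yields shadow prices y_production = 9.5, y_budget = 6.
radio spots enters the basis when its profit ≥ yᵀa₃ = 9.5·3 + 6·5 = 58.5.

58.5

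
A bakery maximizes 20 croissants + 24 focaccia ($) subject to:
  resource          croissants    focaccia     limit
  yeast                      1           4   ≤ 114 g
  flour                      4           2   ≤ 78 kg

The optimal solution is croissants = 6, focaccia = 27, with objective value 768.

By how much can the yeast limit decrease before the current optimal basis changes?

Binding constraints: yeast, flour. The basis is B = [[1,4],[4,2]] with det -14.
Per unit decrease in yeast, x* moves by d = (0.1429, -0.2857).
The basis stays optimal until focaccia reaches 0; allowable decrease = 94.5 g.

94.5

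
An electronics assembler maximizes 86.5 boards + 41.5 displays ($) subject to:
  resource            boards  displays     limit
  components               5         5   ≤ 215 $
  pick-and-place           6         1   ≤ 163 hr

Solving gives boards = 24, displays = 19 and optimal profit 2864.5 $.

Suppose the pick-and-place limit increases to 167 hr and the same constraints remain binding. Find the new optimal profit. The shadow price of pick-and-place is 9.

Δb = 4, so new z* = 2864.5 + (9)·(4) = 2864.5 + 36 = 2900.5.

2900.5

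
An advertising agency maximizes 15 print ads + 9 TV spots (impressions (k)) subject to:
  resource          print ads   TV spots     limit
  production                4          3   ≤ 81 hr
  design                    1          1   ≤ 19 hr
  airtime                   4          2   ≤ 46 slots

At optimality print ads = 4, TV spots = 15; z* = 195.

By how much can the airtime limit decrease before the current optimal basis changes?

Binding constraints: design, airtime. The basis is B = [[1,1],[4,2]] with det -2.
Per unit decrease in airtime, x* moves by d = (-0.5, 0.5).
The basis stays optimal until print ads reaches 0; allowable decrease = 8 slots.

8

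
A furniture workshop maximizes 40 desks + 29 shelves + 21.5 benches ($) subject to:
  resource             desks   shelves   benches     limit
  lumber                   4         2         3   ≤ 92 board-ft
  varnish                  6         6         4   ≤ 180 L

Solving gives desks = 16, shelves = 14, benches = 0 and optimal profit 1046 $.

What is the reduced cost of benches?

-7

Both lumber and varnish are binding at x*.
Dual feasibility on the basic columns requires 4·y_lumber + 6·y_varnish = 40, 2·y_lumber + 6·y_varnish = 29.
→ y_lumber = 5.5 and y_varnish = 3.
Reduced cost of benches: c₃ − yᵀa₃ = 21.5 − (5.5·3 + 3·4) = 21.5 − 28.5 = -7.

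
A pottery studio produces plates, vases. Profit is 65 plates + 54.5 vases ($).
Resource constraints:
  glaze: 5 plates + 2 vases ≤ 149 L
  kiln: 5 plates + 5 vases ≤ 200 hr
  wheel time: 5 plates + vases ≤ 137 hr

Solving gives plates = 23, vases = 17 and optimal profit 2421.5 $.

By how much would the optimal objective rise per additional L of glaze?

Binding: glaze and kiln. Non-binding: wheel time (5 unused).
Since wheel time is not tight, its dual is 0.
The binding rows give the dual system: 5·y_glaze + 5·y_kiln = 65 and 2·y_glaze + 5·y_kiln = 54.5.
→ y_glaze = 3.5 and y_kiln = 9.5.
Shadow price of glaze = 3.5.

3.5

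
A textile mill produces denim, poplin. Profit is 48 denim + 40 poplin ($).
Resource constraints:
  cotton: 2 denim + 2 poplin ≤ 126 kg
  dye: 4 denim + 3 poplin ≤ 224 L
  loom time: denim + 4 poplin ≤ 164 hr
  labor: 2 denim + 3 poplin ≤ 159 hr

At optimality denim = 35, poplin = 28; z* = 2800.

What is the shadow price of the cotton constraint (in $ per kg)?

Binding: cotton and dye. Non-binding: loom time (17 unused), labor (5 unused).
Slack constraints have shadow price 0 (complementary slackness).
Dual feasibility on the basic columns requires 2·y_cotton + 4·y_dye = 48, 2·y_cotton + 3·y_dye = 40.
→ y_cotton = 8 and y_dye = 8.
Shadow price of cotton = 8.

8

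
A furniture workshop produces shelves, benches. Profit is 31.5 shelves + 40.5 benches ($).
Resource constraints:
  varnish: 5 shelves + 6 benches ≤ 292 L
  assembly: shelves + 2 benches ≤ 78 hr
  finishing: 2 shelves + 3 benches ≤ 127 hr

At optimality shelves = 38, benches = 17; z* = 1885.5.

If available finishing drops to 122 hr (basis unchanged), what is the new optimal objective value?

1863

At the optimum: varnish uses 292 of 292 (binding); assembly uses 72 of 78 (slack = 6); finishing uses 127 of 127 (binding).
By complementary slackness, y = 0 for the non-binding constraint.
The binding rows give the dual system: 5·y_varnish + 2·y_finishing = 31.5 and 6·y_varnish + 3·y_finishing = 40.5.
Solving: y_varnish = 4.5, y_finishing = 4.5.
Δz = y_finishing·Δb = 4.5 × (-5) = -22.5, so new z* = 1885.5 − 22.5 = 1863.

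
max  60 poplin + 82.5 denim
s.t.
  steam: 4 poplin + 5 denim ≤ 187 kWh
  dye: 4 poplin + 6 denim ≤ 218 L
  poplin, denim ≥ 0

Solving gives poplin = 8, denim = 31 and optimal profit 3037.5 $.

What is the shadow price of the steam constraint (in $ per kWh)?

Both steam and dye are binding at x*.
Dual feasibility on the basic columns requires 4·y_steam + 4·y_dye = 60, 5·y_steam + 6·y_dye = 82.5.
Solving: y_steam = 7.5, y_dye = 7.5.
Shadow price of steam = 7.5.

7.5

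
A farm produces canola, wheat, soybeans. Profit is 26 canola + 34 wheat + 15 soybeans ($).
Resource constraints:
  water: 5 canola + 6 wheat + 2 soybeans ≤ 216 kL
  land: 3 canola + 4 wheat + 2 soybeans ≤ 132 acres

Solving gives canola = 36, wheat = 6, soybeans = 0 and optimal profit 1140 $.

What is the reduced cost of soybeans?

-1

At the optimum: water uses 216 of 216 (binding); land uses 132 of 132 (binding).
Dual feasibility on the basic columns requires 5·y_water + 3·y_land = 26, 6·y_water + 4·y_land = 34.
This yields shadow prices y_water = 1, y_land = 7.
Reduced cost of soybeans: c₃ − yᵀa₃ = 15 − (1·2 + 7·2) = 15 − 16 = -1.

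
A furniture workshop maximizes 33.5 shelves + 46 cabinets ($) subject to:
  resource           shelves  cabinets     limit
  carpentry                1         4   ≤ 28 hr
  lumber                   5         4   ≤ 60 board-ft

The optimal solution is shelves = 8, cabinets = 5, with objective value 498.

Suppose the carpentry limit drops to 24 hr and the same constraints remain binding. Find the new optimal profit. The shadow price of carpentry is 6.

Δb = -4, so new z* = 498 + (6)·(-4) = 498 − 24 = 474.

474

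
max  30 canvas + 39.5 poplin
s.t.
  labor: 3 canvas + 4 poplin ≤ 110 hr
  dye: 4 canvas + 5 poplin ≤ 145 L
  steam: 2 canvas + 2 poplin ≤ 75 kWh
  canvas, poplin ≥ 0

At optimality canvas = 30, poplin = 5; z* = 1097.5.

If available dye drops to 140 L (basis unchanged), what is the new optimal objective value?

1090

Binding: labor and dye. Non-binding: steam (5 unused).
Since steam is not tight, its dual is 0.
From A_Bᵀ y = c: 3·y_labor + 4·y_dye = 30; 4·y_labor + 5·y_dye = 39.5.
Solving: y_labor = 8, y_dye = 1.5.
Δz = y_dye·Δb = 1.5 × (-5) = -7.5, so new z* = 1097.5 − 7.5 = 1090.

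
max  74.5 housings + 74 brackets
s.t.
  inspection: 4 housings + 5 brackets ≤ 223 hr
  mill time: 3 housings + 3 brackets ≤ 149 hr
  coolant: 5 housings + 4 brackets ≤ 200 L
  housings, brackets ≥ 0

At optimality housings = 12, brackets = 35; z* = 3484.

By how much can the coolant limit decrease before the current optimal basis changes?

21.6

Binding constraints: inspection, coolant. The basis is B = [[4,5],[5,4]] with det -9.
Per unit decrease in coolant, x* moves by d = (-0.5556, 0.4444).
The basis stays optimal until housings reaches 0; allowable decrease = 21.6 L.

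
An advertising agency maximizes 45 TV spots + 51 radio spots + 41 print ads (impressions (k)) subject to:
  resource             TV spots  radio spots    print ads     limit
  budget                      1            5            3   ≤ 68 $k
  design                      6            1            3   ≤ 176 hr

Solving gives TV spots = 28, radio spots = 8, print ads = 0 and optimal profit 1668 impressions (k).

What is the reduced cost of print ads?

-4

Check each constraint at x*: budget 68/68 (tight); design 176/176 (tight).
Dual feasibility on the basic columns requires 1·y_budget + 6·y_design = 45, 5·y_budget + 1·y_design = 51.
→ y_budget = 9 and y_design = 6.
Reduced cost of print ads: c₃ − yᵀa₃ = 41 − (9·3 + 6·3) = 41 − 45 = -4.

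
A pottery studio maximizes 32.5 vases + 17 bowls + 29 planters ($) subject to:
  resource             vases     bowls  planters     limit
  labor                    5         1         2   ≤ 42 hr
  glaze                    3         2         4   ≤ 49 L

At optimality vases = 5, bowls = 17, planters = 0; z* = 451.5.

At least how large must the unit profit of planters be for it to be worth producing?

34

Check each constraint at x*: labor 42/42 (tight); glaze 49/49 (tight).
Dual feasibility on the basic columns requires 5·y_labor + 3·y_glaze = 32.5, 1·y_labor + 2·y_glaze = 17.
→ y_labor = 2 and y_glaze = 7.5.
planters enters the basis when its profit ≥ yᵀa₃ = 2·2 + 7.5·4 = 34.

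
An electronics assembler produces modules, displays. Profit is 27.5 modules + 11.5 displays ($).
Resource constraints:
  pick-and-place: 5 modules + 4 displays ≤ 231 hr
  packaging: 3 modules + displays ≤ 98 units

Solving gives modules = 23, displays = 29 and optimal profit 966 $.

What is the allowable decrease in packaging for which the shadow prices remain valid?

Binding constraints: pick-and-place, packaging. The basis is B = [[5,4],[3,1]] with det -7.
Per unit decrease in packaging, x* moves by d = (-0.5714, 0.7143).
The basis stays optimal until modules reaches 0; allowable decrease = 40.25 units.

40.25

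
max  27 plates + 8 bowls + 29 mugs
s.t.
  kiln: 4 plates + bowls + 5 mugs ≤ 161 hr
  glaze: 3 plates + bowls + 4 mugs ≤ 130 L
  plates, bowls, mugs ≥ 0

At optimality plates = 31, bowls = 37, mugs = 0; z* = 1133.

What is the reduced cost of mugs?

-6

Check each constraint at x*: kiln 161/161 (tight); glaze 130/130 (tight).
The binding rows give the dual system: 4·y_kiln + 3·y_glaze = 27 and 1·y_kiln + 1·y_glaze = 8.
This yields shadow prices y_kiln = 3, y_glaze = 5.
Reduced cost of mugs: c₃ − yᵀa₃ = 29 − (3·5 + 5·4) = 29 − 35 = -6.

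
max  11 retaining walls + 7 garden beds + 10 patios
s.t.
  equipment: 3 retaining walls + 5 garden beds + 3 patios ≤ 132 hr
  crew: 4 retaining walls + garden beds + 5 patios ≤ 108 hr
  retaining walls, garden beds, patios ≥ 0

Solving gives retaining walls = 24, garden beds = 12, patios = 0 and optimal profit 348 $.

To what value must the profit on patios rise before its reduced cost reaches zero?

13

Check each constraint at x*: equipment 132/132 (tight); crew 108/108 (tight).
Dual feasibility on the basic columns requires 3·y_equipment + 4·y_crew = 11, 5·y_equipment + 1·y_crew = 7.
Solving: y_equipment = 1, y_crew = 2.
patios enters the basis when its profit ≥ yᵀa₃ = 1·3 + 2·5 = 13.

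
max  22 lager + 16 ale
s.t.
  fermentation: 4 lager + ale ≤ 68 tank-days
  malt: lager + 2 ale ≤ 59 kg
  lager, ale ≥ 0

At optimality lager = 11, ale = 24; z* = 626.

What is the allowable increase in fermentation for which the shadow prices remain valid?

Binding constraints: fermentation, malt. The basis is B = [[4,1],[1,2]] with det 7.
Per unit increase in fermentation, x* moves by d = (0.2857, -0.1429).
The basis stays optimal until ale reaches 0; allowable increase = 168 tank-days.

168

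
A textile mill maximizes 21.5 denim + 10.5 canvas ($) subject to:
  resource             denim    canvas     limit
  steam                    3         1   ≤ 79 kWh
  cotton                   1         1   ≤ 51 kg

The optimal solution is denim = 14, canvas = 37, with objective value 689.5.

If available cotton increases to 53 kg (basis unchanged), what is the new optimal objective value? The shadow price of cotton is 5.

Δb = 2, so new z* = 689.5 + (5)·(2) = 689.5 + 10 = 699.5.

699.5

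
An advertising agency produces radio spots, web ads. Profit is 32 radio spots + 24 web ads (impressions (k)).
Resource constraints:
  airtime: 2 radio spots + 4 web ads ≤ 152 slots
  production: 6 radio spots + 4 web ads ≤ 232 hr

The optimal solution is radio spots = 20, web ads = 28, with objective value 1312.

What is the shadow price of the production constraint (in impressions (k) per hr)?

5

At the optimum: airtime uses 152 of 152 (binding); production uses 232 of 232 (binding).
Dual feasibility on the basic columns requires 2·y_airtime + 6·y_production = 32, 4·y_airtime + 4·y_production = 24.
→ y_airtime = 1 and y_production = 5.
Shadow price of production = 5.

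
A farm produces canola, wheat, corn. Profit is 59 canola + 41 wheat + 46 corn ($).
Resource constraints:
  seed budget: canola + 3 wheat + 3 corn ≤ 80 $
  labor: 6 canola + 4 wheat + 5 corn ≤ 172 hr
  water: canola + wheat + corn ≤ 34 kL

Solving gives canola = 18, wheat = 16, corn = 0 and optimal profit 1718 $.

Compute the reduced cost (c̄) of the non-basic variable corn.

-4

Binding: labor and water. Non-binding: seed budget (14 unused).
By complementary slackness, y = 0 for the non-binding constraint.
From A_Bᵀ y = c: 6·y_labor + 1·y_water = 59; 4·y_labor + 1·y_water = 41.
Solving: y_labor = 9, y_water = 5.
Reduced cost of corn: c₃ − yᵀa₃ = 46 − (9·5 + 5·1) = 46 − 50 = -4.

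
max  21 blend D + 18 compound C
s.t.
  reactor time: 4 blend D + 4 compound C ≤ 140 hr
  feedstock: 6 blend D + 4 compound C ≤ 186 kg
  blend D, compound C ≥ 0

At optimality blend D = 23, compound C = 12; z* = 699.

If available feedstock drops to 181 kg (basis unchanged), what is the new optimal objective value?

691.5

At the optimum: reactor time uses 140 of 140 (binding); feedstock uses 186 of 186 (binding).
Dual feasibility on the basic columns requires 4·y_reactor time + 6·y_feedstock = 21, 4·y_reactor time + 4·y_feedstock = 18.
This yields shadow prices y_reactor time = 3, y_feedstock = 1.5.
Δz = y_feedstock·Δb = 1.5 × (-5) = -7.5, so new z* = 699 − 7.5 = 691.5.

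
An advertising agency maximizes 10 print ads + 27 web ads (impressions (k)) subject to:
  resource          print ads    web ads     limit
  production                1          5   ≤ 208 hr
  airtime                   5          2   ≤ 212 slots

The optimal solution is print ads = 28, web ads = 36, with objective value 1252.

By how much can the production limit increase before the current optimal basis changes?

322

Binding constraints: production, airtime. The basis is B = [[1,5],[5,2]] with det -23.
Per unit increase in production, x* moves by d = (-0.087, 0.2174).
The basis stays optimal until print ads reaches 0; allowable increase = 322 hr.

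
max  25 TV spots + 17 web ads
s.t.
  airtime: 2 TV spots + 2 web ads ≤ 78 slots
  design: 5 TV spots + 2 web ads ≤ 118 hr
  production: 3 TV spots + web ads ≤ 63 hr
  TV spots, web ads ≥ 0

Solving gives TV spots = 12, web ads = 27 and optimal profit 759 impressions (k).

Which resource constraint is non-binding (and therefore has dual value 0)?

design

airtime: 78/78 (binding)
design: 114/118 (slack 4)
production: 63/63 (binding)
By complementary slackness, a constraint with positive slack has shadow price 0 → design.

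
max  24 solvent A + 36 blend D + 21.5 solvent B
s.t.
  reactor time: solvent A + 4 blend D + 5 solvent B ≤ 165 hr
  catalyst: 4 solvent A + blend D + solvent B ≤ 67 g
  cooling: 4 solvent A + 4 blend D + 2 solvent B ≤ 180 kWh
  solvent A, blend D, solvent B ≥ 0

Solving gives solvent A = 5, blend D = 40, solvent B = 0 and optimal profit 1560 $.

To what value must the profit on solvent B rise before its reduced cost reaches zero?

30

At the optimum: reactor time uses 165 of 165 (binding); catalyst uses 60 of 67 (slack = 7); cooling uses 180 of 180 (binding).
By complementary slackness, y = 0 for the non-binding constraint.
The binding rows give the dual system: 1·y_reactor time + 4·y_cooling = 24 and 4·y_reactor time + 4·y_cooling = 36.
→ y_reactor time = 4 and y_cooling = 5.
solvent B enters the basis when its profit ≥ yᵀa₃ = 4·5 + 5·2 = 30.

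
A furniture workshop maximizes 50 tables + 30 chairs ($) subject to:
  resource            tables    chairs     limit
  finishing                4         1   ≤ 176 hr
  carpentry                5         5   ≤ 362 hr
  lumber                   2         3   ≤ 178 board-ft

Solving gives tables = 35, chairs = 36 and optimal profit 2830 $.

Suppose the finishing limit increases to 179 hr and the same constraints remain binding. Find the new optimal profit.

At the optimum: finishing uses 176 of 176 (binding); carpentry uses 355 of 362 (slack = 7); lumber uses 178 of 178 (binding).
Slack constraints have shadow price 0 (complementary slackness).
Dual feasibility on the basic columns requires 4·y_finishing + 2·y_lumber = 50, 1·y_finishing + 3·y_lumber = 30.
This yields shadow prices y_finishing = 9, y_lumber = 7.
Δz = y_finishing·Δb = 9 × (3) = 27, so new z* = 2830 + 27 = 2857.

2857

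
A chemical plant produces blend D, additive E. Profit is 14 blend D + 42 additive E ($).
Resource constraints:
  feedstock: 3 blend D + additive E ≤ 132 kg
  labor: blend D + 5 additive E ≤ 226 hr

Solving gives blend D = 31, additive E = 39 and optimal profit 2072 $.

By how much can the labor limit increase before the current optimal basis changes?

434

Binding constraints: feedstock, labor. The basis is B = [[3,1],[1,5]] with det 14.
Per unit increase in labor, x* moves by d = (-0.0714, 0.2143).
The basis stays optimal until blend D reaches 0; allowable increase = 434 hr.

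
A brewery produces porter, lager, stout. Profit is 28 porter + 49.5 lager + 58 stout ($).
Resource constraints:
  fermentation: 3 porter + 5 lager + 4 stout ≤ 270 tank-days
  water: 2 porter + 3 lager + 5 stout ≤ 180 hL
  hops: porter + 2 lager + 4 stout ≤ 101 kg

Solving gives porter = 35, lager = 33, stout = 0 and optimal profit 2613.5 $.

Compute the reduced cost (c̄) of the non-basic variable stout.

-2

At the optimum: fermentation uses 270 of 270 (binding); water uses 169 of 180 (slack = 11); hops uses 101 of 101 (binding).
By complementary slackness, y = 0 for the non-binding constraint.
The binding rows give the dual system: 3·y_fermentation + 1·y_hops = 28 and 5·y_fermentation + 2·y_hops = 49.5.
Solving: y_fermentation = 6.5, y_hops = 8.5.
Reduced cost of stout: c₃ − yᵀa₃ = 58 − (6.5·4 + 8.5·4) = 58 − 60 = -2.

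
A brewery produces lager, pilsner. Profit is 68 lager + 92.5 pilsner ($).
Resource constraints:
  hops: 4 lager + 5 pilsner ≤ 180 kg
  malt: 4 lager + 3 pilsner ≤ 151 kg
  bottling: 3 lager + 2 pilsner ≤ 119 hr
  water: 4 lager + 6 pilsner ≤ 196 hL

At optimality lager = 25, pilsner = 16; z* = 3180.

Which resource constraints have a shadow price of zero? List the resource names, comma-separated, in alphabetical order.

hops: 180/180 (binding)
malt: 148/151 (slack 3)
bottling: 107/119 (slack 12)
water: 196/196 (binding)
By complementary slackness, a constraint with positive slack has shadow price 0 → bottling, malt.

bottling, malt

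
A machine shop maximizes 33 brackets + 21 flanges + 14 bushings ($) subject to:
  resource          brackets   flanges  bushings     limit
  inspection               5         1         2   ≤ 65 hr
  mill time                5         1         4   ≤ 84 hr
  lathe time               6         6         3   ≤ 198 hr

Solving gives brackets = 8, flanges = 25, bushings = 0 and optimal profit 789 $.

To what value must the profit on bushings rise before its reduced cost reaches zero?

15

At the optimum: inspection uses 65 of 65 (binding); mill time uses 65 of 84 (slack = 19); lathe time uses 198 of 198 (binding).
By complementary slackness, y = 0 for the non-binding constraint.
From A_Bᵀ y = c: 5·y_inspection + 6·y_lathe time = 33; 1·y_inspection + 6·y_lathe time = 21.
This yields shadow prices y_inspection = 3, y_lathe time = 3.
bushings enters the basis when its profit ≥ yᵀa₃ = 3·2 + 3·3 = 15.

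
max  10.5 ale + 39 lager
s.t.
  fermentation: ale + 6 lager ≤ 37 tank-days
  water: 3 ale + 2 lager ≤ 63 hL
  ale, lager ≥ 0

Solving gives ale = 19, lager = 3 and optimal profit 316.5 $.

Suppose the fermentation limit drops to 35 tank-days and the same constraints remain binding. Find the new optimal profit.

At the optimum: fermentation uses 37 of 37 (binding); water uses 63 of 63 (binding).
Dual feasibility on the basic columns requires 1·y_fermentation + 3·y_water = 10.5, 6·y_fermentation + 2·y_water = 39.
→ y_fermentation = 6 and y_water = 1.5.
Δz = y_fermentation·Δb = 6 × (-2) = -12, so new z* = 316.5 − 12 = 304.5.

304.5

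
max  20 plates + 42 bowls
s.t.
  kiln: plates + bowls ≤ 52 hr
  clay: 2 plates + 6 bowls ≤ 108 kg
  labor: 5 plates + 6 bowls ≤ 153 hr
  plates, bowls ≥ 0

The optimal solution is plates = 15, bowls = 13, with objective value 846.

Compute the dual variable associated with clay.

At the optimum: kiln uses 28 of 52 (slack = 24); clay uses 108 of 108 (binding); labor uses 153 of 153 (binding).
Slack constraints have shadow price 0 (complementary slackness).
The binding rows give the dual system: 2·y_clay + 5·y_labor = 20 and 6·y_clay + 6·y_labor = 42.
→ y_clay = 5 and y_labor = 2.
Shadow price of clay = 5.

5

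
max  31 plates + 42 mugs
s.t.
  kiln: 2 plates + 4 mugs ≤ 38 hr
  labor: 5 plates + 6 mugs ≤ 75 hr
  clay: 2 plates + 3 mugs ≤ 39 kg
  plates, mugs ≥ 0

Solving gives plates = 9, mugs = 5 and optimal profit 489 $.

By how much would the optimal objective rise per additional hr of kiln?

3

Check each constraint at x*: kiln 38/38 (tight); labor 75/75 (tight); clay 33/39 (slack 6).
Since clay is not tight, its dual is 0.
The binding rows give the dual system: 2·y_kiln + 5·y_labor = 31 and 4·y_kiln + 6·y_labor = 42.
→ y_kiln = 3 and y_labor = 5.
Shadow price of kiln = 3.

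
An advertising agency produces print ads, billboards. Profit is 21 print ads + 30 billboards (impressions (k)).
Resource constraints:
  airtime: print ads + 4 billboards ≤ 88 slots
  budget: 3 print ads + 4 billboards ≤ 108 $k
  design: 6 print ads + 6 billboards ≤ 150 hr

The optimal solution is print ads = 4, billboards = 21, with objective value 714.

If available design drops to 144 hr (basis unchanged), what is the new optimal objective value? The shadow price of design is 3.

Δb = -6, so new z* = 714 + (3)·(-6) = 714 − 18 = 696.

696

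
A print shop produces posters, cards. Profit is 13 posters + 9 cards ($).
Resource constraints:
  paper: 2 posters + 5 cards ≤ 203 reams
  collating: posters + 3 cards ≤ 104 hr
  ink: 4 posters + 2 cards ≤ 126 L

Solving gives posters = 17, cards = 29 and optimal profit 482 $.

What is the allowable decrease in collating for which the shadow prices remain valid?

Binding constraints: collating, ink. The basis is B = [[1,3],[4,2]] with det -10.
Per unit decrease in collating, x* moves by d = (0.2, -0.4).
The basis stays optimal until cards reaches 0; allowable decrease = 72.5 hr.

72.5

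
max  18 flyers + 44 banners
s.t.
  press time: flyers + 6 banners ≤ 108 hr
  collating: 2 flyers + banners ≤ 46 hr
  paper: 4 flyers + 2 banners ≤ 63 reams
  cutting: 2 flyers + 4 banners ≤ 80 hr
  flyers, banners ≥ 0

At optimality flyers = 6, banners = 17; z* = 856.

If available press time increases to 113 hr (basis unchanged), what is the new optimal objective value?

866

Check each constraint at x*: press time 108/108 (tight); collating 29/46 (slack 17); paper 58/63 (slack 5); cutting 80/80 (tight).
Slack constraints have shadow price 0 (complementary slackness).
From A_Bᵀ y = c: 1·y_press time + 2·y_cutting = 18; 6·y_press time + 4·y_cutting = 44.
→ y_press time = 2 and y_cutting = 8.
Δz = y_press time·Δb = 2 × (5) = 10, so new z* = 856 + 10 = 866.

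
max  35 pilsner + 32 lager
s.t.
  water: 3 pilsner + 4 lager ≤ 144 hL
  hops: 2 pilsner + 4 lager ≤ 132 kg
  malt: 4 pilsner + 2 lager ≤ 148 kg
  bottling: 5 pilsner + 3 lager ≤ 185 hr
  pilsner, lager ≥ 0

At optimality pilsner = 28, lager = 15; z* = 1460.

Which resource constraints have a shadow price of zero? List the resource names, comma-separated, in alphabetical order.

hops, malt

water: 144/144 (binding)
hops: 116/132 (slack 16)
malt: 142/148 (slack 6)
bottling: 185/185 (binding)
By complementary slackness, a constraint with positive slack has shadow price 0 → hops, malt.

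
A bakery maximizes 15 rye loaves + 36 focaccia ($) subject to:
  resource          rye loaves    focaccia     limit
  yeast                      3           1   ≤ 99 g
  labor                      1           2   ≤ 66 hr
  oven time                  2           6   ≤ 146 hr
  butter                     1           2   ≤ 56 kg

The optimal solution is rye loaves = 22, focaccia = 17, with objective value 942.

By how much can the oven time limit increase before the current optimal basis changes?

Binding constraints: oven time, butter. The basis is B = [[2,6],[1,2]] with det -2.
Per unit increase in oven time, x* moves by d = (-1, 0.5).
The basis stays optimal until rye loaves reaches 0; allowable increase = 22 hr.

22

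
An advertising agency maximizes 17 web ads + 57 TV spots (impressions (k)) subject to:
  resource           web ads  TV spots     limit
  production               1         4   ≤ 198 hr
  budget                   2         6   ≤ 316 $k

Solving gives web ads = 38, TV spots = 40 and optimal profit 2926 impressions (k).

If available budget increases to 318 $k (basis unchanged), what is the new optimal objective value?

At the optimum: production uses 198 of 198 (binding); budget uses 316 of 316 (binding).
From A_Bᵀ y = c: 1·y_production + 2·y_budget = 17; 4·y_production + 6·y_budget = 57.
→ y_production = 6 and y_budget = 5.5.
Δz = y_budget·Δb = 5.5 × (2) = 11, so new z* = 2926 + 11 = 2937.

2937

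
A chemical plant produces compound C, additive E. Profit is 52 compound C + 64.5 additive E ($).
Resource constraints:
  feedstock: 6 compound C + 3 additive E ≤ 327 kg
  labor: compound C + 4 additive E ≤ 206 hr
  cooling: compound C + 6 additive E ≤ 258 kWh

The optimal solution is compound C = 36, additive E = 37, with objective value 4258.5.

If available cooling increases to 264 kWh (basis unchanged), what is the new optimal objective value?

Binding: feedstock and cooling. Non-binding: labor (22 unused).
Since labor is not tight, its dual is 0.
The binding rows give the dual system: 6·y_feedstock + 1·y_cooling = 52 and 3·y_feedstock + 6·y_cooling = 64.5.
→ y_feedstock = 7.5 and y_cooling = 7.
Δz = y_cooling·Δb = 7 × (6) = 42, so new z* = 4258.5 + 42 = 4300.5.

4300.5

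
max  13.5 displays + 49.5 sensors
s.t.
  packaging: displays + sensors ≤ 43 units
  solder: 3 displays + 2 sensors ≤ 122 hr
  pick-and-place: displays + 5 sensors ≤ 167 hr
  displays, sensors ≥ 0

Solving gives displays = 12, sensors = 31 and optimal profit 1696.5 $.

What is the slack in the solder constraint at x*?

24

solder used = 3·12 + 2·31 = 98; slack = 122 − 98 = 24.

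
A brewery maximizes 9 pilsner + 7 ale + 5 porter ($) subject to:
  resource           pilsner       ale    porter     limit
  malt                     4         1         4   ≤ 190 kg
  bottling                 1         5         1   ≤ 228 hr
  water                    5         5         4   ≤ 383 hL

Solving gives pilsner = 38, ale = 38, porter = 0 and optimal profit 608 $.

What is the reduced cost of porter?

-4

At the optimum: malt uses 190 of 190 (binding); bottling uses 228 of 228 (binding); water uses 380 of 383 (slack = 3).
Since water is not tight, its dual is 0.
From A_Bᵀ y = c: 4·y_malt + 1·y_bottling = 9; 1·y_malt + 5·y_bottling = 7.
Solving: y_malt = 2, y_bottling = 1.
Reduced cost of porter: c₃ − yᵀa₃ = 5 − (2·4 + 1·1) = 5 − 9 = -4.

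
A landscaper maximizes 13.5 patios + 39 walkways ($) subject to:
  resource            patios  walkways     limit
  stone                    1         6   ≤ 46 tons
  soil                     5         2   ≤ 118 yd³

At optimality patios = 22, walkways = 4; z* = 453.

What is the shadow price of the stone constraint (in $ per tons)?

6

Check each constraint at x*: stone 46/46 (tight); soil 118/118 (tight).
Dual feasibility on the basic columns requires 1·y_stone + 5·y_soil = 13.5, 6·y_stone + 2·y_soil = 39.
→ y_stone = 6 and y_soil = 1.5.
Shadow price of stone = 6.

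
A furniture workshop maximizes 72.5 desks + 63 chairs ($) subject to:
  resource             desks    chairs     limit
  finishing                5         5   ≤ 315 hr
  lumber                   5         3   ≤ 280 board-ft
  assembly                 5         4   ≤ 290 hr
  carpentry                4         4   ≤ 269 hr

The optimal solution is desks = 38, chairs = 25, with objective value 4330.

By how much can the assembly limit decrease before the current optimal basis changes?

Binding constraints: finishing, assembly. The basis is B = [[5,5],[5,4]] with det -5.
Per unit decrease in assembly, x* moves by d = (-1, 1).
The basis stays optimal until desks reaches 0; allowable decrease = 38 hr.

38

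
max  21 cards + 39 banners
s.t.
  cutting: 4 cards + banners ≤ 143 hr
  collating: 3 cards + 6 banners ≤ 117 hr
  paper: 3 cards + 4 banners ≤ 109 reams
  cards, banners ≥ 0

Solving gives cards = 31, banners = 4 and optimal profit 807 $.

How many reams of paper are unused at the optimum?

paper used = 3·31 + 4·4 = 109; slack = 109 − 109 = 0.

0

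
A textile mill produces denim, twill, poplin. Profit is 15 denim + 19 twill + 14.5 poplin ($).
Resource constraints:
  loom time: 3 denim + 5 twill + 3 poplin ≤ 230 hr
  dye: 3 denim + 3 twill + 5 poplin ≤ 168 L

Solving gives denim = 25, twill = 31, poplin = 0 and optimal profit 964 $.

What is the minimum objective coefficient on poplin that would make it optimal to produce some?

21

Check each constraint at x*: loom time 230/230 (tight); dye 168/168 (tight).
Dual feasibility on the basic columns requires 3·y_loom time + 3·y_dye = 15, 5·y_loom time + 3·y_dye = 19.
Solving: y_loom time = 2, y_dye = 3.
poplin enters the basis when its profit ≥ yᵀa₃ = 2·3 + 3·5 = 21.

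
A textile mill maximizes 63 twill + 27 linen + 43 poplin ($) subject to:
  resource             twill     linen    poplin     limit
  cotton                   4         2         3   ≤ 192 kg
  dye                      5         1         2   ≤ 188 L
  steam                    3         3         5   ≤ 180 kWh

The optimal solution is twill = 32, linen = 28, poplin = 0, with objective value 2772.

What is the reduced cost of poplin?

-5

At the optimum: cotton uses 184 of 192 (slack = 8); dye uses 188 of 188 (binding); steam uses 180 of 180 (binding).
Slack constraints have shadow price 0 (complementary slackness).
Dual feasibility on the basic columns requires 5·y_dye + 3·y_steam = 63, 1·y_dye + 3·y_steam = 27.
This yields shadow prices y_dye = 9, y_steam = 6.
Reduced cost of poplin: c₃ − yᵀa₃ = 43 − (9·2 + 6·5) = 43 − 48 = -5.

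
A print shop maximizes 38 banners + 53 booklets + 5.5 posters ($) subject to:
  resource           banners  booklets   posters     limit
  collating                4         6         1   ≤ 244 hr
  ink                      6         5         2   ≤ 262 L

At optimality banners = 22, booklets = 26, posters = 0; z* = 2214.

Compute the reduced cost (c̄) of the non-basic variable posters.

Both collating and ink are binding at x*.
From A_Bᵀ y = c: 4·y_collating + 6·y_ink = 38; 6·y_collating + 5·y_ink = 53.
This yields shadow prices y_collating = 8, y_ink = 1.
Reduced cost of posters: c₃ − yᵀa₃ = 5.5 − (8·1 + 1·2) = 5.5 − 10 = -4.5.

-4.5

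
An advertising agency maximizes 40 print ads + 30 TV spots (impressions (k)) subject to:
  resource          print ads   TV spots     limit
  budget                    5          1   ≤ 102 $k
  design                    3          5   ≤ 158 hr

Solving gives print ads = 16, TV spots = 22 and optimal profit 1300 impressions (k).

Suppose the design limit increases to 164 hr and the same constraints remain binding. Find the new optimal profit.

1330

Check each constraint at x*: budget 102/102 (tight); design 158/158 (tight).
Dual feasibility on the basic columns requires 5·y_budget + 3·y_design = 40, 1·y_budget + 5·y_design = 30.
Solving: y_budget = 5, y_design = 5.
Δz = y_design·Δb = 5 × (6) = 30, so new z* = 1300 + 30 = 1330.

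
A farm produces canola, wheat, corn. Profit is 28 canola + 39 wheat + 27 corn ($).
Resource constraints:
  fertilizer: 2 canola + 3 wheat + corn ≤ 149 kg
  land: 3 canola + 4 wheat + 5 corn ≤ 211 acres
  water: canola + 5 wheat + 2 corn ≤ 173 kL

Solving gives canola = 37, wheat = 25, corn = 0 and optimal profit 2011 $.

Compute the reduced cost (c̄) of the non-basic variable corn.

-8

Check each constraint at x*: fertilizer 149/149 (tight); land 211/211 (tight); water 162/173 (slack 11).
Slack constraints have shadow price 0 (complementary slackness).
From A_Bᵀ y = c: 2·y_fertilizer + 3·y_land = 28; 3·y_fertilizer + 4·y_land = 39.
→ y_fertilizer = 5 and y_land = 6.
Reduced cost of corn: c₃ − yᵀa₃ = 27 − (5·1 + 6·5) = 27 − 35 = -8.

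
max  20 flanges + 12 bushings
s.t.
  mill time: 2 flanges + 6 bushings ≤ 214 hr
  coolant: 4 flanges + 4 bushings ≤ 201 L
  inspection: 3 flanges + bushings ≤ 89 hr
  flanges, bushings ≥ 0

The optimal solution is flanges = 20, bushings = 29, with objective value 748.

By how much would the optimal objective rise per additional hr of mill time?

Binding: mill time and inspection. Non-binding: coolant (5 unused).
Slack constraints have shadow price 0 (complementary slackness).
The binding rows give the dual system: 2·y_mill time + 3·y_inspection = 20 and 6·y_mill time + 1·y_inspection = 12.
Solving: y_mill time = 1, y_inspection = 6.
Shadow price of mill time = 1.

1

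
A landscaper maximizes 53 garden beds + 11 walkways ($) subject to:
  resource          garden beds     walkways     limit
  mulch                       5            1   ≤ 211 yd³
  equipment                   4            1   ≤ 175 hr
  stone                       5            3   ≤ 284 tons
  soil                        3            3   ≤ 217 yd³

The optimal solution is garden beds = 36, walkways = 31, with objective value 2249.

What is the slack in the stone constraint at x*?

stone used = 5·36 + 3·31 = 273; slack = 284 − 273 = 11.

11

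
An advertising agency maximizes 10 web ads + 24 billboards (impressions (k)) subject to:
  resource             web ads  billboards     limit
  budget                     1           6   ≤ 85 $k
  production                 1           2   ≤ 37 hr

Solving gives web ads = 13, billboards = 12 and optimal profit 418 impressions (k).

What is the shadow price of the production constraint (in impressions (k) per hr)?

Check each constraint at x*: budget 85/85 (tight); production 37/37 (tight).
Dual feasibility on the basic columns requires 1·y_budget + 1·y_production = 10, 6·y_budget + 2·y_production = 24.
Solving: y_budget = 1, y_production = 9.
Shadow price of production = 9.

9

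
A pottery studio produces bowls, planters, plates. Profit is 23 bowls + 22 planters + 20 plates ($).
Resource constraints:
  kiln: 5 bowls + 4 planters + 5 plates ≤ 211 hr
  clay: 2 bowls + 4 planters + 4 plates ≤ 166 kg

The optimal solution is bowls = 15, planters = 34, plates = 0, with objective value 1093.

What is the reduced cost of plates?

-6

At the optimum: kiln uses 211 of 211 (binding); clay uses 166 of 166 (binding).
Dual feasibility on the basic columns requires 5·y_kiln + 2·y_clay = 23, 4·y_kiln + 4·y_clay = 22.
Solving: y_kiln = 4, y_clay = 1.5.
Reduced cost of plates: c₃ − yᵀa₃ = 20 − (4·5 + 1.5·4) = 20 − 26 = -6.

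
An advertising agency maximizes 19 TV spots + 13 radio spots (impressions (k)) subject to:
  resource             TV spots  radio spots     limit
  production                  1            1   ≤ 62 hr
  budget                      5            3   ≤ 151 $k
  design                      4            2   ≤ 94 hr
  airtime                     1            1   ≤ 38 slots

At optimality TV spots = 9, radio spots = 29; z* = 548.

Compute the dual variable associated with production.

Check each constraint at x*: production 38/62 (slack 24); budget 132/151 (slack 19); design 94/94 (tight); airtime 38/38 (tight).
Slack constraints have shadow price 0 (complementary slackness).
Dual feasibility on the basic columns requires 4·y_design + 1·y_airtime = 19, 2·y_design + 1·y_airtime = 13.
Solving: y_design = 3, y_airtime = 7.
Shadow price of production = 0.

0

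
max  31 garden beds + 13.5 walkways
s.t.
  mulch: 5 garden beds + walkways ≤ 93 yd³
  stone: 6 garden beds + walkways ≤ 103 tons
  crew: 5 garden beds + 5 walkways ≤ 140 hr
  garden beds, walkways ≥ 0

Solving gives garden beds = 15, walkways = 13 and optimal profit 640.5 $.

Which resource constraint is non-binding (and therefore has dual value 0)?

mulch: 88/93 (slack 5)
stone: 103/103 (binding)
crew: 140/140 (binding)
By complementary slackness, a constraint with positive slack has shadow price 0 → mulch.

mulch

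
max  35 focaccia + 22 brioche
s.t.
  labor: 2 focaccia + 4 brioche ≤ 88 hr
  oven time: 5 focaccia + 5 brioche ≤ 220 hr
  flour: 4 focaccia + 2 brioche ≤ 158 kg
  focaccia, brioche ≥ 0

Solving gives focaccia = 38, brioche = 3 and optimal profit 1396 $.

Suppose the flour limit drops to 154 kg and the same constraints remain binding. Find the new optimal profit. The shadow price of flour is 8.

Δb = -4, so new z* = 1396 + (8)·(-4) = 1396 − 32 = 1364.

1364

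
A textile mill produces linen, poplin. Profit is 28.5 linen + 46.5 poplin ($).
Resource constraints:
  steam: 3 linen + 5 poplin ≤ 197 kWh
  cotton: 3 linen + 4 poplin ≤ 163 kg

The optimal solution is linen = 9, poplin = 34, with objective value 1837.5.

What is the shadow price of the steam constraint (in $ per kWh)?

At the optimum: steam uses 197 of 197 (binding); cotton uses 163 of 163 (binding).
Dual feasibility on the basic columns requires 3·y_steam + 3·y_cotton = 28.5, 5·y_steam + 4·y_cotton = 46.5.
→ y_steam = 8.5 and y_cotton = 1.
Shadow price of steam = 8.5.

8.5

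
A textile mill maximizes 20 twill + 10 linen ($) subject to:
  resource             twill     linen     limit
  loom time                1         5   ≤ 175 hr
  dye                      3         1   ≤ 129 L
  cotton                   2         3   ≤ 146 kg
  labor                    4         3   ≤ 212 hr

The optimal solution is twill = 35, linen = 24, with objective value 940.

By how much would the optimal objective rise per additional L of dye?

4

Binding: dye and labor. Non-binding: loom time (20 unused), cotton (4 unused).
Slack constraints have shadow price 0 (complementary slackness).
The binding rows give the dual system: 3·y_dye + 4·y_labor = 20 and 1·y_dye + 3·y_labor = 10.
Solving: y_dye = 4, y_labor = 2.
Shadow price of dye = 4.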